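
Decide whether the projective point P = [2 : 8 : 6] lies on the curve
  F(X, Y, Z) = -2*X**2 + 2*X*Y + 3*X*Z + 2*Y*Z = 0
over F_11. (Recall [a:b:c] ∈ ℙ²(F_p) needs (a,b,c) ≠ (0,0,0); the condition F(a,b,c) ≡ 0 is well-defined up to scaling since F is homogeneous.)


F(2,8,6) ≡ 2 (mod 11); P is NOT on the curve.

Evaluate F(2, 8, 6) term-by-term (mod 11).
  -2*X**2 ↦ -2·4·1·1 = -8
  2*X*Y ↦ 2·2·8·1 = 32
  3*X*Z ↦ 3·2·1·6 = 36
  2*Y*Z ↦ 2·1·8·6 = 96
Sum: F(2, 8, 6) = (-8) + (32) + (36) + (96) = 156.
Reducing mod 11: 156 ≡ 2 (mod 11).
Since F(a, b, c) ≡ 2 ≠ 0 (mod 11), P does NOT lie on the curve.


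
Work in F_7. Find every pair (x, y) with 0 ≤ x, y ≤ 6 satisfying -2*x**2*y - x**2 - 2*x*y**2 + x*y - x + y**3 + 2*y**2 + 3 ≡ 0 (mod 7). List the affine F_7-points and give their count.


Affine F_7-points: {(1, 2), (2, 5), (2, 6), (3, 3), (4, 4), (4, 5), (6, 2), (6, 4)}; count = 8.

For each of the 49 pairs (x, y) ∈ F_7², evaluate f(x, y) mod 7. Record the zeros.
  x = 0: [0↦3, 1↦6, 2↦5, 3↦6, 4↦1, 5↦3, 6↦4]  zeros at y ∈ ∅
  x = 1: [0↦1, 1↦1, 2↦0, 3↦4, 4↦5, 5↦2, 6↦1]  zeros at y ∈ {2}
  x = 2: [0↦4, 1↦4, 2↦6, 3↦2, 4↦5, 5↦0, 6↦0]  zeros at y ∈ {5, 6}
  x = 3: [0↦5, 1↦1, 2↦2, 3↦0, 4↦1, 5↦4, 6↦1]  zeros at y ∈ {3}
  x = 4: [0↦4, 1↦6, 2↦2, 3↦5, 4↦0, 5↦0, 6↦4]  zeros at y ∈ {4, 5}
  x = 5: [0↦1, 1↦5, 2↦6, 3↦3, 4↦2, 5↦2, 6↦2]  zeros at y ∈ ∅
  x = 6: [0↦3, 1↦5, 2↦0, 3↦1, 4↦0, 5↦3, 6↦2]  zeros at y ∈ {2, 4}
Collecting zeros: affine points = {(1, 2), (2, 5), (2, 6), (3, 3), (4, 4), (4, 5), (6, 2), (6, 4)}.
Total count |C(F_7)_aff| = 8.


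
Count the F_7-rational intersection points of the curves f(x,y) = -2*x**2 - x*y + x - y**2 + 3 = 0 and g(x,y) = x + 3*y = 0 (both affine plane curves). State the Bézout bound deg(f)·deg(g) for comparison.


Common zeros: ∅; count = 0; Bézout bound = 2.

deg(f) = 2, deg(g) = 1, so Bézout bound = 2.
Scan x ∈ F_7. For each x, list the y ∈ F_7 with f(x, y) ≡ 0 and those with g(x, y) ≡ 0 (mod 7); the common zeros in that column are the intersection.
  x = 0: f ≡ 0 at y ∈ ∅; g ≡ 0 at y ∈ {0}; common: ∅.
  x = 1: f ≡ 0 at y ∈ {1, 5}; g ≡ 0 at y ∈ {2}; common: ∅.
  x = 2: f ≡ 0 at y ∈ ∅; g ≡ 0 at y ∈ {4}; common: ∅.
  x = 3: f ≡ 0 at y ∈ ∅; g ≡ 0 at y ∈ {6}; common: ∅.
  x = 4: f ≡ 0 at y ∈ {5}; g ≡ 0 at y ∈ {1}; common: ∅.
  x = 5: f ≡ 0 at y ∈ {0, 2}; g ≡ 0 at y ∈ {3}; common: ∅.
  x = 6: f ≡ 0 at y ∈ {0, 1}; g ≡ 0 at y ∈ {5}; common: ∅.
Collecting: common zeros = ∅, so the count is 0.
Comparison with the Bézout bound: 0 ≤ 2 = deg(f)·deg(g), as expected for curves with no common component (the affine F_7-count falls short of the bound because intersections may lie at infinity, over extension fields, or carry multiplicity).


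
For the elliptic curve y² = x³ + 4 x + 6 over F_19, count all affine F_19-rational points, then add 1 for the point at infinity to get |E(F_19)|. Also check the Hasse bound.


Affine points = {(0, 5), (0, 14), (1, 7), (1, 12), (3, 8), (3, 11), (7, 4), (7, 15), (9, 7), (9, 12), (10, 1), (10, 18), (16, 9), (16, 10), (17, 3), (17, 16), (18, 1), (18, 18)}; affine count = 18; |E(F_19)| = 19.

Discriminant check: Δ ∝ 4a³ + 27b² = 4·4³ + 27·6² = 4·64 + 27·36 ≡ 12 (mod 19). Nonzero ⇒ E is nonsingular.
For each x ∈ F_19, compute rhs = x³ + 4·x + 6 mod 19, then count y ∈ F_19 with y² ≡ rhs.
  x = 0: rhs = 6, matching y values: 5, 14 (2 points).
  x = 1: rhs = 11, matching y values: 7, 12 (2 points).
  x = 2: rhs = 3, matching y values: none (0 points).
  x = 3: rhs = 7, matching y values: 8, 11 (2 points).
  x = 4: rhs = 10, matching y values: none (0 points).
  x = 5: rhs = 18, matching y values: none (0 points).
  x = 6: rhs = 18, matching y values: none (0 points).
  x = 7: rhs = 16, matching y values: 4, 15 (2 points).
  x = 8: rhs = 18, matching y values: none (0 points).
  x = 9: rhs = 11, matching y values: 7, 12 (2 points).
  x = 10: rhs = 1, matching y values: 1, 18 (2 points).
  x = 11: rhs = 13, matching y values: none (0 points).
  x = 12: rhs = 15, matching y values: none (0 points).
  x = 13: rhs = 13, matching y values: none (0 points).
  x = 14: rhs = 13, matching y values: none (0 points).
  x = 15: rhs = 2, matching y values: none (0 points).
  x = 16: rhs = 5, matching y values: 9, 10 (2 points).
  x = 17: rhs = 9, matching y values: 3, 16 (2 points).
  x = 18: rhs = 1, matching y values: 1, 18 (2 points).
Total affine count: 18.
Full point count |E(F_19)| = 18 + 1 = 19.
Hasse bound: |19 − (19+1)| = |-1| = 1 ≤ 2√19 ≈ 8.7178 ✓.


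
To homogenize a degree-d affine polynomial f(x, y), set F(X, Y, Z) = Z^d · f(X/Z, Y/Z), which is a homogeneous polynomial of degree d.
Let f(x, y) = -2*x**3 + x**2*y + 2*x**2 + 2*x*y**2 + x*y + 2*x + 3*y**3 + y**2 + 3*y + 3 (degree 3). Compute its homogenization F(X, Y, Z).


F(X, Y, Z) = -2*X**3 + X**2*Y + 2*X**2*Z + 2*X*Y**2 + X*Y*Z + 2*X*Z**2 + 3*Y**3 + Y**2*Z + 3*Y*Z**2 + 3*Z**3

deg(f) = 3.
Substitute x = X/Z, y = Y/Z into f, then multiply by Z^3.
  monomial -2·x^3·y^0 ↦ -2·X^3·Y^0·Z^0.
  monomial 1·x^2·y^1 ↦ 1·X^2·Y^1·Z^0.
  monomial 2·x^2·y^0 ↦ 2·X^2·Y^0·Z^1.
  monomial 2·x^1·y^2 ↦ 2·X^1·Y^2·Z^0.
  monomial 1·x^1·y^1 ↦ 1·X^1·Y^1·Z^1.
  monomial 2·x^1·y^0 ↦ 2·X^1·Y^0·Z^2.
  monomial 3·x^0·y^3 ↦ 3·X^0·Y^3·Z^0.
  monomial 1·x^0·y^2 ↦ 1·X^0·Y^2·Z^1.
  monomial 3·x^0·y^1 ↦ 3·X^0·Y^1·Z^2.
  monomial 3·x^0·y^0 ↦ 3·X^0·Y^0·Z^3.
Collecting: F(X, Y, Z) = -2*X**3 + X**2*Y + 2*X**2*Z + 2*X*Y**2 + X*Y*Z + 2*X*Z**2 + 3*Y**3 + Y**2*Z + 3*Y*Z**2 + 3*Z**3.


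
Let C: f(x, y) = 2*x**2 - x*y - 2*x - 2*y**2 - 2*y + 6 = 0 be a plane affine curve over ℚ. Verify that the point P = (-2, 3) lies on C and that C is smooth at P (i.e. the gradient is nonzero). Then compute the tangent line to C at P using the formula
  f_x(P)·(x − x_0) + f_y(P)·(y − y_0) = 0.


Tangent line at P: -13*x - 12*y + 10 = 0.

Step 1: f(-2, 3) = 0, so P lies on C.
Step 2: partial derivatives
  f_x(x, y) = 4*x - y - 2, f_y(x, y) = -x - 4*y - 2.
  f_x(P) = -13, f_y(P) = -12 (gradient nonzero, so P is smooth).
Step 3: tangent line at P: -13·(x − -2) + -12·(y − 3) = 0.
Expanding: -13*x - 12*y + 10 = 0.


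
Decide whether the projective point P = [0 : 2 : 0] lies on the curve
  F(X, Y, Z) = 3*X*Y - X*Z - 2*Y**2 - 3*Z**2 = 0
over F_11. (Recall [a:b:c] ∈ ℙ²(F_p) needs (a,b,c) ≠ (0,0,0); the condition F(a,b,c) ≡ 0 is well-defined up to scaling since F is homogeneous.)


F(0,2,0) ≡ 3 (mod 11); P is NOT on the curve.

Evaluate F(0, 2, 0) term-by-term (mod 11).
  3*X*Y ↦ 3·0·2·1 = 0
  -X*Z ↦ -1·0·1·0 = 0
  -2*Y**2 ↦ -2·1·4·1 = -8
  -3*Z**2 ↦ -3·1·1·0 = 0
Sum: F(0, 2, 0) = (0) + (0) + (-8) + (0) = -8.
Reducing mod 11: -8 ≡ 3 (mod 11).
Since F(a, b, c) ≡ 3 ≠ 0 (mod 11), P does NOT lie on the curve.


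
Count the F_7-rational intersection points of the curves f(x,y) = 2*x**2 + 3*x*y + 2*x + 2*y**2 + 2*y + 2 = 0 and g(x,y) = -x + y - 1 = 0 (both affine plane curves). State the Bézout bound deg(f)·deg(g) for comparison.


Common zeros: {(2, 3)}; count = 1; Bézout bound = 2.

deg(f) = 2, deg(g) = 1, so Bézout bound = 2.
Scan x ∈ F_7. For each x, list the y ∈ F_7 with f(x, y) ≡ 0 and those with g(x, y) ≡ 0 (mod 7); the common zeros in that column are the intersection.
  x = 0: f ≡ 0 at y ∈ {2, 4}; g ≡ 0 at y ∈ {1}; common: ∅.
  x = 1: f ≡ 0 at y ∈ ∅; g ≡ 0 at y ∈ {2}; common: ∅.
  x = 2: f ≡ 0 at y ∈ {0, 3}; g ≡ 0 at y ∈ {3}; common: {3}.
  x = 3: f ≡ 0 at y ∈ {2, 3}; g ≡ 0 at y ∈ {4}; common: ∅.
  x = 4: f ≡ 0 at y ∈ {0}; g ≡ 0 at y ∈ {5}; common: ∅.
  x = 5: f ≡ 0 at y ∈ ∅; g ≡ 0 at y ∈ {6}; common: ∅.
  x = 6: f ≡ 0 at y ∈ ∅; g ≡ 0 at y ∈ {0}; common: ∅.
Collecting: common zeros = {(2, 3)}, so the count is 1.
Comparison with the Bézout bound: 1 ≤ 2 = deg(f)·deg(g), as expected for curves with no common component (the affine F_7-count falls short of the bound because intersections may lie at infinity, over extension fields, or carry multiplicity).


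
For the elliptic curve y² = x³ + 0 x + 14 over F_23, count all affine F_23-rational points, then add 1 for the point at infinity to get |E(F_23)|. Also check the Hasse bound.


Affine points = {(3, 8), (3, 15), (4, 3), (4, 20), (5, 1), (5, 22), (6, 0), (7, 9), (7, 14), (10, 5), (10, 18), (13, 7), (13, 16), (15, 10), (15, 13), (16, 4), (16, 19), (18, 2), (18, 21), (21, 11), (21, 12), (22, 6), (22, 17)}; affine count = 23; |E(F_23)| = 24.

Discriminant check: Δ ∝ 4a³ + 27b² = 4·0³ + 27·14² = 4·0 + 27·196 ≡ 2 (mod 23). Nonzero ⇒ E is nonsingular.
For each x ∈ F_23, compute rhs = x³ + 0·x + 14 mod 23, then count y ∈ F_23 with y² ≡ rhs.
  x = 0: rhs = 14, matching y values: none (0 points).
  x = 1: rhs = 15, matching y values: none (0 points).
  x = 2: rhs = 22, matching y values: none (0 points).
  x = 3: rhs = 18, matching y values: 8, 15 (2 points).
  x = 4: rhs = 9, matching y values: 3, 20 (2 points).
  x = 5: rhs = 1, matching y values: 1, 22 (2 points).
  x = 6: rhs = 0, matching y values: 0 (1 points).
  x = 7: rhs = 12, matching y values: 9, 14 (2 points).
  x = 8: rhs = 20, matching y values: none (0 points).
  x = 9: rhs = 7, matching y values: none (0 points).
  x = 10: rhs = 2, matching y values: 5, 18 (2 points).
  x = 11: rhs = 11, matching y values: none (0 points).
  x = 12: rhs = 17, matching y values: none (0 points).
  x = 13: rhs = 3, matching y values: 7, 16 (2 points).
  x = 14: rhs = 21, matching y values: none (0 points).
  x = 15: rhs = 8, matching y values: 10, 13 (2 points).
  x = 16: rhs = 16, matching y values: 4, 19 (2 points).
  x = 17: rhs = 5, matching y values: none (0 points).
  x = 18: rhs = 4, matching y values: 2, 21 (2 points).
  x = 19: rhs = 19, matching y values: none (0 points).
  x = 20: rhs = 10, matching y values: none (0 points).
  x = 21: rhs = 6, matching y values: 11, 12 (2 points).
  x = 22: rhs = 13, matching y values: 6, 17 (2 points).
Total affine count: 23.
Full point count |E(F_23)| = 23 + 1 = 24.
Hasse bound: |24 − (23+1)| = |0| = 0 ≤ 2√23 ≈ 9.5917 ✓.


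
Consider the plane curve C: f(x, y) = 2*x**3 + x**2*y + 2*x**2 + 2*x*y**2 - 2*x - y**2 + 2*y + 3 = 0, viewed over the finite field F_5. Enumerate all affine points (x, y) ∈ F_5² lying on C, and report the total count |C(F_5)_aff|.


Affine F_5-points: {(0, 3), (0, 4), (1, 0), (1, 2), (2, 4), (3, 1), (4, 0), (4, 1)}; count = 8.

For each of the 25 pairs (x, y) ∈ F_5², evaluate f(x, y) mod 5. Record the zeros.
  x = 0: [0↦3, 1↦4, 2↦3, 3↦0, 4↦0]  zeros at y ∈ {3, 4}
  x = 1: [0↦0, 1↦4, 2↦0, 3↦3, 4↦3]  zeros at y ∈ {0, 2}
  x = 2: [0↦3, 1↦2, 2↦2, 3↦3, 4↦0]  zeros at y ∈ {4}
  x = 3: [0↦4, 1↦0, 2↦1, 3↦2, 4↦3]  zeros at y ∈ {1}
  x = 4: [0↦0, 1↦0, 2↦4, 3↦2, 4↦4]  zeros at y ∈ {0, 1}
Collecting zeros: affine points = {(0, 3), (0, 4), (1, 0), (1, 2), (2, 4), (3, 1), (4, 0), (4, 1)}.
Total count |C(F_5)_aff| = 8.


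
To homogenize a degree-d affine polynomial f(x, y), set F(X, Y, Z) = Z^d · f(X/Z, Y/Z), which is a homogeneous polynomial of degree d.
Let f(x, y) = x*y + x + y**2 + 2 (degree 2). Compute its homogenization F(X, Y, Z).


F(X, Y, Z) = X*Y + X*Z + Y**2 + 2*Z**2

deg(f) = 2.
Substitute x = X/Z, y = Y/Z into f, then multiply by Z^2.
  monomial 1·x^1·y^1 ↦ 1·X^1·Y^1·Z^0.
  monomial 1·x^1·y^0 ↦ 1·X^1·Y^0·Z^1.
  monomial 1·x^0·y^2 ↦ 1·X^0·Y^2·Z^0.
  monomial 2·x^0·y^0 ↦ 2·X^0·Y^0·Z^2.
Collecting: F(X, Y, Z) = X*Y + X*Z + Y**2 + 2*Z**2.


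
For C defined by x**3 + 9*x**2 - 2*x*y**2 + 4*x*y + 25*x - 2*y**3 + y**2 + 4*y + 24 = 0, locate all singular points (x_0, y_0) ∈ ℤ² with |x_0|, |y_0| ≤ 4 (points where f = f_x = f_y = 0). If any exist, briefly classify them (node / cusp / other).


Singular points: {(-3, 1)}; classification: cusp.

Compute partial derivatives:
  f_x = 3*x**2 + 18*x - 2*y**2 + 4*y + 25.
  f_y = -4*x*y + 4*x - 6*y**2 + 2*y + 4.
Scan x_0 ∈ {−4, ..., 4}. For each x_0, f_y(x_0, y) is a polynomial in y; find its integer roots y ∈ {−4, ..., 4}, then test f_x and f at those candidates.
  x = -4: f_y(-4, y) = -6*y**2 + 18*y - 12; vanishes at y ∈ {1, 2}. (-4, 1): f_x = 3 ≠ 0; (-4, 2): f_x = 1 ≠ 0.
  x = -3: f_y(-3, y) = -6*y**2 + 14*y - 8; vanishes at y ∈ {1}. (-3, 1): f_x = 0, f = 0 — SINGULAR.
  x = -2: f_y(-2, y) = -6*y**2 + 10*y - 4; vanishes at y ∈ {1}. (-2, 1): f_x = 3 ≠ 0.
  x = -1: f_y(-1, y) = -6*y**2 + 6*y; vanishes at y ∈ {0, 1}. (-1, 0): f_x = 10 ≠ 0; (-1, 1): f_x = 12 ≠ 0.
  x = 0: f_y(0, y) = -6*y**2 + 2*y + 4; vanishes at y ∈ {1}. (0, 1): f_x = 27 ≠ 0.
  x = 1: f_y(1, y) = -6*y**2 - 2*y + 8; vanishes at y ∈ {1}. (1, 1): f_x = 48 ≠ 0.
  x = 2: f_y(2, y) = -6*y**2 - 6*y + 12; vanishes at y ∈ {-2, 1}. (2, -2): f_x = 57 ≠ 0; (2, 1): f_x = 75 ≠ 0.
  x = 3: f_y(3, y) = -6*y**2 - 10*y + 16; vanishes at y ∈ {1}. (3, 1): f_x = 108 ≠ 0.
  x = 4: f_y(4, y) = -6*y**2 - 14*y + 20; vanishes at y ∈ {1}. (4, 1): f_x = 147 ≠ 0.
Only singular point on the grid: (-3, 1).
Classify: substitute x = -3 + u, y = 1 + v and expand: f = u**3 - 2*u*v**2 - 2*v**3 + v**2.
No constant or linear terms (consistent with a singular point). Quadratic part: v**2. Cubic part: u**3 - 2*u*v**2 - 2*v**3.
The quadratic part v**2 is a perfect square, so there is a single (double) tangent line v = 0, i.e. y = 1. Restricting the cubic part to that line (v = 0) leaves u**3 ≠ 0, so f is not divisible by v and the branch is v² ≈ -u**3 to lowest order — this is a cusp.
Classification: cusp.


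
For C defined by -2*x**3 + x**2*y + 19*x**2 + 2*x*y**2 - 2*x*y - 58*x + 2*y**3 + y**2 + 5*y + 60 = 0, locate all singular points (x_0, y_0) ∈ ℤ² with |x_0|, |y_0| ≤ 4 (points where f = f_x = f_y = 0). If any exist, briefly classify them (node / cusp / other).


Singular points: {(3, -1)}; classification: cusp.

Compute partial derivatives:
  f_x = -6*x**2 + 2*x*y + 38*x + 2*y**2 - 2*y - 58.
  f_y = x**2 + 4*x*y - 2*x + 6*y**2 + 2*y + 5.
Scan x_0 ∈ {−4, ..., 4}. For each x_0, f_y(x_0, y) is a polynomial in y; find its integer roots y ∈ {−4, ..., 4}, then test f_x and f at those candidates.
  x = -4: f_y(-4, y) = 6*y**2 - 14*y + 29; no integer root y with |y| ≤ 4.
  x = -3: f_y(-3, y) = 6*y**2 - 10*y + 20; no integer root y with |y| ≤ 4.
  x = -2: f_y(-2, y) = 6*y**2 - 6*y + 13; no integer root y with |y| ≤ 4.
  x = -1: f_y(-1, y) = 6*y**2 - 2*y + 8; no integer root y with |y| ≤ 4.
  x = 0: f_y(0, y) = 6*y**2 + 2*y + 5; no integer root y with |y| ≤ 4.
  x = 1: f_y(1, y) = 6*y**2 + 6*y + 4; no integer root y with |y| ≤ 4.
  x = 2: f_y(2, y) = 6*y**2 + 10*y + 5; no integer root y with |y| ≤ 4.
  x = 3: f_y(3, y) = 6*y**2 + 14*y + 8; vanishes at y ∈ {-1}. (3, -1): f_x = 0, f = 0 — SINGULAR.
  x = 4: f_y(4, y) = 6*y**2 + 18*y + 13; no integer root y with |y| ≤ 4.
Only singular point on the grid: (3, -1).
Classify: substitute x = 3 + u, y = -1 + v and expand: f = -2*u**3 + u**2*v + 2*u*v**2 + 2*v**3 + v**2.
No constant or linear terms (consistent with a singular point). Quadratic part: v**2. Cubic part: -2*u**3 + u**2*v + 2*u*v**2 + 2*v**3.
The quadratic part v**2 is a perfect square, so there is a single (double) tangent line v = 0, i.e. y = -1. Restricting the cubic part to that line (v = 0) leaves -2*u**3 ≠ 0, so f is not divisible by v and the branch is v² ≈ 2*u**3 to lowest order — this is a cusp.
Classification: cusp.


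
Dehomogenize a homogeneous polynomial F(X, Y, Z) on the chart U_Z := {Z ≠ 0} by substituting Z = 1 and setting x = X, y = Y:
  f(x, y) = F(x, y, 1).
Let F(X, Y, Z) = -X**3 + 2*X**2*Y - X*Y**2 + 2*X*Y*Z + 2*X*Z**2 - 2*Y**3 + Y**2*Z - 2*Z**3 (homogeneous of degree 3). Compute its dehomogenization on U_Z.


f(x, y) = -x**3 + 2*x**2*y - x*y**2 + 2*x*y + 2*x - 2*y**3 + y**2 - 2

On U_Z we set Z = 1. Each monomial c·X^i·Y^j·Z^k in F becomes c·x^i·y^j·1^k = c·x^i·y^j.
Substituting Z = 1: F(X, Y, 1) = -x**3 + 2*x**2*y - x*y**2 + 2*x*y + 2*x - 2*y**3 + y**2 - 2.
Note: deg(f) ≤ deg(F) = 3; strict inequality happens when F is divisible by Z (lost terms).


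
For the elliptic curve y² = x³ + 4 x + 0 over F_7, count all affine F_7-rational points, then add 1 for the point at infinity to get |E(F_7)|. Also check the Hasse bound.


Affine points = {(0, 0), (2, 3), (2, 4), (3, 2), (3, 5), (6, 3), (6, 4)}; affine count = 7; |E(F_7)| = 8.

Discriminant check: Δ ∝ 4a³ + 27b² = 4·4³ + 27·0² = 4·64 + 27·0 ≡ 4 (mod 7). Nonzero ⇒ E is nonsingular.
For each x ∈ F_7, compute rhs = x³ + 4·x + 0 mod 7, then count y ∈ F_7 with y² ≡ rhs.
  x = 0: rhs = 0, matching y values: 0 (1 points).
  x = 1: rhs = 5, matching y values: none (0 points).
  x = 2: rhs = 2, matching y values: 3, 4 (2 points).
  x = 3: rhs = 4, matching y values: 2, 5 (2 points).
  x = 4: rhs = 3, matching y values: none (0 points).
  x = 5: rhs = 5, matching y values: none (0 points).
  x = 6: rhs = 2, matching y values: 3, 4 (2 points).
Total affine count: 7.
Full point count |E(F_7)| = 7 + 1 = 8.
Hasse bound: |8 − (7+1)| = |0| = 0 ≤ 2√7 ≈ 5.2915 ✓.


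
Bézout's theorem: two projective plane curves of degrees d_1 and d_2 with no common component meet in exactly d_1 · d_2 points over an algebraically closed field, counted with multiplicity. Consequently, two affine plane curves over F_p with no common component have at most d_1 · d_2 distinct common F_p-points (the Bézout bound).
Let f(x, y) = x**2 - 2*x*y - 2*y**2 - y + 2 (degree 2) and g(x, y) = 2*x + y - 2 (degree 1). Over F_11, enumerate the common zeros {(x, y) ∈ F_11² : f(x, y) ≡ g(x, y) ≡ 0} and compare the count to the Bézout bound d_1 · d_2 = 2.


Common zeros: {(4, 5), (8, 8)}; count = 2; Bézout bound = 2.

deg(f) = 2, deg(g) = 1, so Bézout bound = 2.
Scan x ∈ F_11. For each x, list the y ∈ F_11 with f(x, y) ≡ 0 and those with g(x, y) ≡ 0 (mod 11); the common zeros in that column are the intersection.
  x = 0: f ≡ 0 at y ∈ ∅; g ≡ 0 at y ∈ {2}; common: ∅.
  x = 1: f ≡ 0 at y ∈ {2}; g ≡ 0 at y ∈ {0}; common: ∅.
  x = 2: f ≡ 0 at y ∈ ∅; g ≡ 0 at y ∈ {9}; common: ∅.
  x = 3: f ≡ 0 at y ∈ {0, 2}; g ≡ 0 at y ∈ {7}; common: ∅.
  x = 4: f ≡ 0 at y ∈ {5, 7}; g ≡ 0 at y ∈ {5}; common: {5}.
  x = 5: f ≡ 0 at y ∈ ∅; g ≡ 0 at y ∈ {3}; common: ∅.
  x = 6: f ≡ 0 at y ∈ {5}; g ≡ 0 at y ∈ {1}; common: ∅.
  x = 7: f ≡ 0 at y ∈ ∅; g ≡ 0 at y ∈ {10}; common: ∅.
  x = 8: f ≡ 0 at y ∈ {0, 8}; g ≡ 0 at y ∈ {8}; common: {8}.
  x = 9: f ≡ 0 at y ∈ ∅; g ≡ 0 at y ∈ {6}; common: ∅.
  x = 10: f ≡ 0 at y ∈ {7, 10}; g ≡ 0 at y ∈ {4}; common: ∅.
Collecting: common zeros = {(4, 5), (8, 8)}, so the count is 2.
Comparison with the Bézout bound: 2 ≤ 2 = deg(f)·deg(g), as expected for curves with no common component (the bound is attained).


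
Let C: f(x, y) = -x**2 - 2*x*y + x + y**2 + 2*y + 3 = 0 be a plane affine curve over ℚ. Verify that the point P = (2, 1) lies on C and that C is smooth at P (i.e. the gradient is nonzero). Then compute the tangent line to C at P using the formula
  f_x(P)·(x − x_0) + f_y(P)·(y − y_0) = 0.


Tangent line at P: 10 - 5*x = 0.

Step 1: f(2, 1) = 0, so P lies on C.
Step 2: partial derivatives
  f_x(x, y) = -2*x - 2*y + 1, f_y(x, y) = -2*x + 2*y + 2.
  f_x(P) = -5, f_y(P) = 0 (gradient nonzero, so P is smooth).
Step 3: tangent line at P: -5·(x − 2) + 0·(y − 1) = 0.
Expanding: 10 - 5*x = 0.


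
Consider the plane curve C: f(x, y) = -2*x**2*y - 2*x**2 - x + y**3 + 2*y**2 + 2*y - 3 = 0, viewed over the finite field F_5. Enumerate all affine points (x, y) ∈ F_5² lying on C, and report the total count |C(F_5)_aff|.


Affine F_5-points: {(1, 2), (1, 4), (3, 2)}; count = 3.

For each of the 25 pairs (x, y) ∈ F_5², evaluate f(x, y) mod 5. Record the zeros.
  x = 0: [0↦2, 1↦2, 2↦2, 3↦3, 4↦1]  zeros at y ∈ ∅
  x = 1: [0↦4, 1↦2, 2↦0, 3↦4, 4↦0]  zeros at y ∈ {2, 4}
  x = 2: [0↦2, 1↦4, 2↦1, 3↦4, 4↦4]  zeros at y ∈ ∅
  x = 3: [0↦1, 1↦3, 2↦0, 3↦3, 4↦3]  zeros at y ∈ {2}
  x = 4: [0↦1, 1↦4, 2↦2, 3↦1, 4↦2]  zeros at y ∈ ∅
Collecting zeros: affine points = {(1, 2), (1, 4), (3, 2)}.
Total count |C(F_5)_aff| = 3.


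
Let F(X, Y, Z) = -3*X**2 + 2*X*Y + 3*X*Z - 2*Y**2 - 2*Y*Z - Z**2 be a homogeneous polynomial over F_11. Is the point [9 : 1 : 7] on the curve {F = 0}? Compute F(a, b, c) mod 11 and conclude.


F(9,1,7) ≡ 9 (mod 11); P is NOT on the curve.

Evaluate F(9, 1, 7) term-by-term (mod 11).
  -3*X**2 ↦ -3·81·1·1 = -243
  2*X*Y ↦ 2·9·1·1 = 18
  3*X*Z ↦ 3·9·1·7 = 189
  -2*Y**2 ↦ -2·1·1·1 = -2
  -2*Y*Z ↦ -2·1·1·7 = -14
  -Z**2 ↦ -1·1·1·49 = -49
Sum: F(9, 1, 7) = (-243) + (18) + (189) + (-2) + (-14) + (-49) = -101.
Reducing mod 11: -101 ≡ 9 (mod 11).
Since F(a, b, c) ≡ 9 ≠ 0 (mod 11), P does NOT lie on the curve.


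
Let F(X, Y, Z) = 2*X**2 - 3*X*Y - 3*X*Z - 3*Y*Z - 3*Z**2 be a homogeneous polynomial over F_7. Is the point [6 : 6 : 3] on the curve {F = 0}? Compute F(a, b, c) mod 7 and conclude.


F(6,6,3) ≡ 4 (mod 7); P is NOT on the curve.

Evaluate F(6, 6, 3) term-by-term (mod 7).
  2*X**2 ↦ 2·36·1·1 = 72
  -3*X*Y ↦ -3·6·6·1 = -108
  -3*X*Z ↦ -3·6·1·3 = -54
  -3*Y*Z ↦ -3·1·6·3 = -54
  -3*Z**2 ↦ -3·1·1·9 = -27
Sum: F(6, 6, 3) = (72) + (-108) + (-54) + (-54) + (-27) = -171.
Reducing mod 7: -171 ≡ 4 (mod 7).
Since F(a, b, c) ≡ 4 ≠ 0 (mod 7), P does NOT lie on the curve.


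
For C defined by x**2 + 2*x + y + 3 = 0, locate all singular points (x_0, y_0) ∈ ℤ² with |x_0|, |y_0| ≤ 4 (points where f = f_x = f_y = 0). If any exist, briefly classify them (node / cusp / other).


No singular points in the scanned grid; C is smooth there.

Compute partial derivatives:
  f_x = 2*x + 2.
  f_y = 1.
f_y = 1 is a nonzero constant, so f_y never vanishes: no point (x, y) can satisfy f = f_x = f_y = 0. In particular no (x, y) ∈ {−4, ..., 4}² is singular; the curve is smooth.


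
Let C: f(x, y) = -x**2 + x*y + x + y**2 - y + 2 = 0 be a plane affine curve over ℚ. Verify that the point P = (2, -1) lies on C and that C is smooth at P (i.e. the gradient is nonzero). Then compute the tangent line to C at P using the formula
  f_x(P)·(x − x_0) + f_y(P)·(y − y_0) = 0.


Tangent line at P: -4*x - y + 7 = 0.

Step 1: f(2, -1) = 0, so P lies on C.
Step 2: partial derivatives
  f_x(x, y) = -2*x + y + 1, f_y(x, y) = x + 2*y - 1.
  f_x(P) = -4, f_y(P) = -1 (gradient nonzero, so P is smooth).
Step 3: tangent line at P: -4·(x − 2) + -1·(y − -1) = 0.
Expanding: -4*x - y + 7 = 0.


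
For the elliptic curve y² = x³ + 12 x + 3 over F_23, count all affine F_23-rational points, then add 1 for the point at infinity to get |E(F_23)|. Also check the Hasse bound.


Affine points = {(0, 7), (0, 16), (1, 4), (1, 19), (2, 9), (2, 14), (4, 0), (5, 2), (5, 21), (7, 4), (7, 19), (8, 6), (8, 17), (9, 9), (9, 14), (12, 9), (12, 14), (15, 4), (15, 19), (16, 6), (16, 17), (18, 5), (18, 18), (19, 11), (19, 12), (20, 3), (20, 20), (22, 6), (22, 17)}; affine count = 29; |E(F_23)| = 30.

Discriminant check: Δ ∝ 4a³ + 27b² = 4·12³ + 27·3² = 4·1728 + 27·9 ≡ 2 (mod 23). Nonzero ⇒ E is nonsingular.
For each x ∈ F_23, compute rhs = x³ + 12·x + 3 mod 23, then count y ∈ F_23 with y² ≡ rhs.
  x = 0: rhs = 3, matching y values: 7, 16 (2 points).
  x = 1: rhs = 16, matching y values: 4, 19 (2 points).
  x = 2: rhs = 12, matching y values: 9, 14 (2 points).
  x = 3: rhs = 20, matching y values: none (0 points).
  x = 4: rhs = 0, matching y values: 0 (1 points).
  x = 5: rhs = 4, matching y values: 2, 21 (2 points).
  x = 6: rhs = 15, matching y values: none (0 points).
  x = 7: rhs = 16, matching y values: 4, 19 (2 points).
  x = 8: rhs = 13, matching y values: 6, 17 (2 points).
  x = 9: rhs = 12, matching y values: 9, 14 (2 points).
  x = 10: rhs = 19, matching y values: none (0 points).
  x = 11: rhs = 17, matching y values: none (0 points).
  x = 12: rhs = 12, matching y values: 9, 14 (2 points).
  x = 13: rhs = 10, matching y values: none (0 points).
  x = 14: rhs = 17, matching y values: none (0 points).
  x = 15: rhs = 16, matching y values: 4, 19 (2 points).
  x = 16: rhs = 13, matching y values: 6, 17 (2 points).
  x = 17: rhs = 14, matching y values: none (0 points).
  x = 18: rhs = 2, matching y values: 5, 18 (2 points).
  x = 19: rhs = 6, matching y values: 11, 12 (2 points).
  x = 20: rhs = 9, matching y values: 3, 20 (2 points).
  x = 21: rhs = 17, matching y values: none (0 points).
  x = 22: rhs = 13, matching y values: 6, 17 (2 points).
Total affine count: 29.
Full point count |E(F_23)| = 29 + 1 = 30.
Hasse bound: |30 − (23+1)| = |6| = 6 ≤ 2√23 ≈ 9.5917 ✓.


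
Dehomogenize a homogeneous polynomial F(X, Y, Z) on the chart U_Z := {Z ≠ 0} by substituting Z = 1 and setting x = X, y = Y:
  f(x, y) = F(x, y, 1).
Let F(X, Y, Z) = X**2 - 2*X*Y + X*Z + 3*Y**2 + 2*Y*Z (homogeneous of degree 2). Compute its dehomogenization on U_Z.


f(x, y) = x**2 - 2*x*y + x + 3*y**2 + 2*y

On U_Z we set Z = 1. Each monomial c·X^i·Y^j·Z^k in F becomes c·x^i·y^j·1^k = c·x^i·y^j.
Substituting Z = 1: F(X, Y, 1) = x**2 - 2*x*y + x + 3*y**2 + 2*y.
Note: deg(f) ≤ deg(F) = 2; strict inequality happens when F is divisible by Z (lost terms).


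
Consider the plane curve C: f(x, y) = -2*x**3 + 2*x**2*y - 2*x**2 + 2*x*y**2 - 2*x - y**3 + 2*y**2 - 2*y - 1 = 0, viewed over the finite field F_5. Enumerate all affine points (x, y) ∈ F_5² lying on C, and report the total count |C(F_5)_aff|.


Affine F_5-points: {(0, 2), (4, 1)}; count = 2.

For each of the 25 pairs (x, y) ∈ F_5², evaluate f(x, y) mod 5. Record the zeros.
  x = 0: [0↦4, 1↦3, 2↦0, 3↦4, 4↦4]  zeros at y ∈ {2}
  x = 1: [0↦3, 1↦1, 2↦1, 3↦2, 4↦3]  zeros at y ∈ ∅
  x = 2: [0↦1, 1↦2, 2↦4, 3↦1, 4↦2]  zeros at y ∈ ∅
  x = 3: [0↦1, 1↦4, 2↦2, 3↦4, 4↦4]  zeros at y ∈ ∅
  x = 4: [0↦1, 1↦0, 2↦3, 3↦4, 4↦2]  zeros at y ∈ {1}
Collecting zeros: affine points = {(0, 2), (4, 1)}.
Total count |C(F_5)_aff| = 2.


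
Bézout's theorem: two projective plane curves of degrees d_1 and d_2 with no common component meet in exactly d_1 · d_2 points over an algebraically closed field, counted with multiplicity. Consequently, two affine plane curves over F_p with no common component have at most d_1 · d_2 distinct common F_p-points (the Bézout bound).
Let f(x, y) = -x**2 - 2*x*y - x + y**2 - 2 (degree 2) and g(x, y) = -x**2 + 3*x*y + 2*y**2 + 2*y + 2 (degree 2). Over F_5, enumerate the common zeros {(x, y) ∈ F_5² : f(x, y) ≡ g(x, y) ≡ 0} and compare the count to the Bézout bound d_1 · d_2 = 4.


Common zeros: ∅; count = 0; Bézout bound = 4.

deg(f) = 2, deg(g) = 2, so Bézout bound = 4.
Scan x ∈ F_5. For each x, list the y ∈ F_5 with f(x, y) ≡ 0 and those with g(x, y) ≡ 0 (mod 5); the common zeros in that column are the intersection.
  x = 0: f ≡ 0 at y ∈ ∅; g ≡ 0 at y ∈ ∅; common: ∅.
  x = 1: f ≡ 0 at y ∈ {1}; g ≡ 0 at y ∈ ∅; common: ∅.
  x = 2: f ≡ 0 at y ∈ ∅; g ≡ 0 at y ∈ {3}; common: ∅.
  x = 3: f ≡ 0 at y ∈ ∅; g ≡ 0 at y ∈ ∅; common: ∅.
  x = 4: f ≡ 0 at y ∈ ∅; g ≡ 0 at y ∈ ∅; common: ∅.
Collecting: common zeros = ∅, so the count is 0.
Comparison with the Bézout bound: 0 ≤ 4 = deg(f)·deg(g), as expected for curves with no common component (the affine F_5-count falls short of the bound because intersections may lie at infinity, over extension fields, or carry multiplicity).


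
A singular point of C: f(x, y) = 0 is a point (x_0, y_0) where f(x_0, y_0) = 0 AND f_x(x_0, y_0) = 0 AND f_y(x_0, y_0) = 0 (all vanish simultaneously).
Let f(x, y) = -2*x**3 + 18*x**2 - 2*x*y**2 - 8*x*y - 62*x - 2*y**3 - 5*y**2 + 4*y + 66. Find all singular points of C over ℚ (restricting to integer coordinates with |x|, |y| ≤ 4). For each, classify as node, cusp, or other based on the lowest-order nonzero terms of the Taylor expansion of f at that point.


Singular points: {(3, -2)}; classification: cusp.

Compute partial derivatives:
  f_x = -6*x**2 + 36*x - 2*y**2 - 8*y - 62.
  f_y = -4*x*y - 8*x - 6*y**2 - 10*y + 4.
Scan x_0 ∈ {−4, ..., 4}. For each x_0, f_y(x_0, y) is a polynomial in y; find its integer roots y ∈ {−4, ..., 4}, then test f_x and f at those candidates.
  x = -4: f_y(-4, y) = -6*y**2 + 6*y + 36; vanishes at y ∈ {-2, 3}. (-4, -2): f_x = -294 ≠ 0; (-4, 3): f_x = -344 ≠ 0.
  x = -3: f_y(-3, y) = -6*y**2 + 2*y + 28; vanishes at y ∈ {-2}. (-3, -2): f_x = -216 ≠ 0.
  x = -2: f_y(-2, y) = -6*y**2 - 2*y + 20; vanishes at y ∈ {-2}. (-2, -2): f_x = -150 ≠ 0.
  x = -1: f_y(-1, y) = -6*y**2 - 6*y + 12; vanishes at y ∈ {-2, 1}. (-1, -2): f_x = -96 ≠ 0; (-1, 1): f_x = -114 ≠ 0.
  x = 0: f_y(0, y) = -6*y**2 - 10*y + 4; vanishes at y ∈ {-2}. (0, -2): f_x = -54 ≠ 0.
  x = 1: f_y(1, y) = -6*y**2 - 14*y - 4; vanishes at y ∈ {-2}. (1, -2): f_x = -24 ≠ 0.
  x = 2: f_y(2, y) = -6*y**2 - 18*y - 12; vanishes at y ∈ {-2, -1}. (2, -2): f_x = -6 ≠ 0; (2, -1): f_x = -8 ≠ 0.
  x = 3: f_y(3, y) = -6*y**2 - 22*y - 20; vanishes at y ∈ {-2}. (3, -2): f_x = 0, f = 0 — SINGULAR.
  x = 4: f_y(4, y) = -6*y**2 - 26*y - 28; vanishes at y ∈ {-2}. (4, -2): f_x = -6 ≠ 0.
Only singular point on the grid: (3, -2).
Classify: substitute x = 3 + u, y = -2 + v and expand: f = -2*u**3 - 2*u*v**2 - 2*v**3 + v**2.
No constant or linear terms (consistent with a singular point). Quadratic part: v**2. Cubic part: -2*u**3 - 2*u*v**2 - 2*v**3.
The quadratic part v**2 is a perfect square, so there is a single (double) tangent line v = 0, i.e. y = -2. Restricting the cubic part to that line (v = 0) leaves -2*u**3 ≠ 0, so f is not divisible by v and the branch is v² ≈ 2*u**3 to lowest order — this is a cusp.
Classification: cusp.


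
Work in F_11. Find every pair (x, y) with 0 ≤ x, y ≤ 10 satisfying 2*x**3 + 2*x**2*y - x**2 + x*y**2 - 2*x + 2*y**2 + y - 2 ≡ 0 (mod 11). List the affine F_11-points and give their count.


Affine F_11-points: {(1, 3), (1, 7), (4, 4), (4, 7), (5, 3), (5, 7), (8, 3), (8, 5), (9, 2)}; count = 9.

For each of the 121 pairs (x, y) ∈ F_11², evaluate f(x, y) mod 11. Record the zeros.
  x = 0: [0↦9, 1↦1, 2↦8, 3↦8, 4↦1, 5↦9, 6↦10, 7↦4, 8↦2, 9↦4, 10↦10]  zeros at y ∈ ∅
  x = 1: [0↦8, 1↦3, 2↦4, 3↦0, 4↦2, 5↦10, 6↦2, 7↦0, 8↦4, 9↦3, 10↦8]  zeros at y ∈ {3, 7}
  x = 2: [0↦6, 1↦8, 2↦7, 3↦3, 4↦7, 5↦8, 6↦6, 7↦1, 8↦4, 9↦4, 10↦1]  zeros at y ∈ ∅
  x = 3: [0↦4, 1↦6, 2↦7, 3↦7, 4↦6, 5↦4, 6↦1, 7↦8, 8↦3, 9↦8, 10↦1]  zeros at y ∈ ∅
  x = 4: [0↦3, 1↦9, 2↦5, 3↦2, 4↦0, 5↦10, 6↦10, 7↦0, 8↦2, 9↦5, 10↦9]  zeros at y ∈ {4, 7}
  x = 5: [0↦4, 1↦7, 2↦2, 3↦0, 4↦1, 5↦5, 6↦1, 7↦0, 8↦2, 9↦7, 10↦4]  zeros at y ∈ {3, 7}
  x = 6: [0↦8, 1↦1, 2↦10, 3↦2, 4↦10, 5↦1, 6↦8, 7↦9, 8↦4, 9↦4, 10↦9]  zeros at y ∈ ∅
  x = 7: [0↦5, 1↦3, 2↦8, 3↦9, 4↦6, 5↦10, 6↦10, 7↦6, 8↦9, 9↦8, 10↦3]  zeros at y ∈ ∅
  x = 8: [0↦7, 1↦3, 2↦8, 3↦0, 4↦1, 5↦0, 6↦8, 7↦3, 8↦7, 9↦9, 10↦9]  zeros at y ∈ {3, 5}
  x = 9: [0↦4, 1↦2, 2↦0, 3↦9, 4↦7, 5↦5, 6↦3, 7↦1, 8↦10, 9↦8, 10↦6]  zeros at y ∈ {2}
  x = 10: [0↦8, 1↦1, 2↦7, 3↦4, 4↦3, 5↦4, 6↦7, 7↦1, 8↦8, 9↦6, 10↦6]  zeros at y ∈ ∅
Collecting zeros: affine points = {(1, 3), (1, 7), (4, 4), (4, 7), (5, 3), (5, 7), (8, 3), (8, 5), (9, 2)}.
Total count |C(F_11)_aff| = 9.


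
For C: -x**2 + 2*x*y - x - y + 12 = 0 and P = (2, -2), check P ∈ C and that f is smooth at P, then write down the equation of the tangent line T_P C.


Tangent line at P: -9*x + 3*y + 24 = 0.

Step 1: f(2, -2) = 0, so P lies on C.
Step 2: partial derivatives
  f_x(x, y) = -2*x + 2*y - 1, f_y(x, y) = 2*x - 1.
  f_x(P) = -9, f_y(P) = 3 (gradient nonzero, so P is smooth).
Step 3: tangent line at P: -9·(x − 2) + 3·(y − -2) = 0.
Expanding: -9*x + 3*y + 24 = 0.


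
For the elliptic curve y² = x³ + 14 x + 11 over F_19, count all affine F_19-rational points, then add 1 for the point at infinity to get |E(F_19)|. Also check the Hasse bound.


Affine points = {(0, 7), (0, 12), (1, 8), (1, 11), (2, 3), (2, 16), (3, 2), (3, 17), (4, 6), (4, 13), (5, 4), (5, 15), (6, 8), (6, 11), (9, 7), (9, 12), (10, 7), (10, 12), (12, 8), (12, 11), (14, 5), (14, 14), (15, 9), (15, 10)}; affine count = 24; |E(F_19)| = 25.

Discriminant check: Δ ∝ 4a³ + 27b² = 4·14³ + 27·11² = 4·2744 + 27·121 ≡ 12 (mod 19). Nonzero ⇒ E is nonsingular.
For each x ∈ F_19, compute rhs = x³ + 14·x + 11 mod 19, then count y ∈ F_19 with y² ≡ rhs.
  x = 0: rhs = 11, matching y values: 7, 12 (2 points).
  x = 1: rhs = 7, matching y values: 8, 11 (2 points).
  x = 2: rhs = 9, matching y values: 3, 16 (2 points).
  x = 3: rhs = 4, matching y values: 2, 17 (2 points).
  x = 4: rhs = 17, matching y values: 6, 13 (2 points).
  x = 5: rhs = 16, matching y values: 4, 15 (2 points).
  x = 6: rhs = 7, matching y values: 8, 11 (2 points).
  x = 7: rhs = 15, matching y values: none (0 points).
  x = 8: rhs = 8, matching y values: none (0 points).
  x = 9: rhs = 11, matching y values: 7, 12 (2 points).
  x = 10: rhs = 11, matching y values: 7, 12 (2 points).
  x = 11: rhs = 14, matching y values: none (0 points).
  x = 12: rhs = 7, matching y values: 8, 11 (2 points).
  x = 13: rhs = 15, matching y values: none (0 points).
  x = 14: rhs = 6, matching y values: 5, 14 (2 points).
  x = 15: rhs = 5, matching y values: 9, 10 (2 points).
  x = 16: rhs = 18, matching y values: none (0 points).
  x = 17: rhs = 13, matching y values: none (0 points).
  x = 18: rhs = 15, matching y values: none (0 points).
Total affine count: 24.
Full point count |E(F_19)| = 24 + 1 = 25.
Hasse bound: |25 − (19+1)| = |5| = 5 ≤ 2√19 ≈ 8.7178 ✓.


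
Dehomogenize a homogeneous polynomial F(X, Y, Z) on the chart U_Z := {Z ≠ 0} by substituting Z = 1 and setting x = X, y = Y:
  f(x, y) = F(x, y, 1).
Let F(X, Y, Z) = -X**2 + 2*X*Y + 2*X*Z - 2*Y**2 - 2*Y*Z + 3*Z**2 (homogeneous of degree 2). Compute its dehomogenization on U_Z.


f(x, y) = -x**2 + 2*x*y + 2*x - 2*y**2 - 2*y + 3

On U_Z we set Z = 1. Each monomial c·X^i·Y^j·Z^k in F becomes c·x^i·y^j·1^k = c·x^i·y^j.
Substituting Z = 1: F(X, Y, 1) = -x**2 + 2*x*y + 2*x - 2*y**2 - 2*y + 3.
Note: deg(f) ≤ deg(F) = 2; strict inequality happens when F is divisible by Z (lost terms).


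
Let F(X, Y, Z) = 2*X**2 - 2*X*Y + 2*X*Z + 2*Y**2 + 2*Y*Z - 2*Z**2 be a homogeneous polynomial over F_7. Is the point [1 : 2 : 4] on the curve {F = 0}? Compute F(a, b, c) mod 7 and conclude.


F(1,2,4) ≡ 5 (mod 7); P is NOT on the curve.

Evaluate F(1, 2, 4) term-by-term (mod 7).
  2*X**2 ↦ 2·1·1·1 = 2
  -2*X*Y ↦ -2·1·2·1 = -4
  2*X*Z ↦ 2·1·1·4 = 8
  2*Y**2 ↦ 2·1·4·1 = 8
  2*Y*Z ↦ 2·1·2·4 = 16
  -2*Z**2 ↦ -2·1·1·16 = -32
Sum: F(1, 2, 4) = (2) + (-4) + (8) + (8) + (16) + (-32) = -2.
Reducing mod 7: -2 ≡ 5 (mod 7).
Since F(a, b, c) ≡ 5 ≠ 0 (mod 7), P does NOT lie on the curve.


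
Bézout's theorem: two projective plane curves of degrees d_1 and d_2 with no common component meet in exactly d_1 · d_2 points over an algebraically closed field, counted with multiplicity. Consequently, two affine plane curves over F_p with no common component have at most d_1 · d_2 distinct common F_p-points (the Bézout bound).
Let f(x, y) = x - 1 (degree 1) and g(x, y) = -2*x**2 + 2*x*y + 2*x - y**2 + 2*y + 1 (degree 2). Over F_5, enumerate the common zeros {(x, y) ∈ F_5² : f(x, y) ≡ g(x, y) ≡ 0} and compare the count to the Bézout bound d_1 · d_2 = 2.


Common zeros: {(1, 2)}; count = 1; Bézout bound = 2.

deg(f) = 1, deg(g) = 2, so Bézout bound = 2.
Scan x ∈ F_5. For each x, list the y ∈ F_5 with f(x, y) ≡ 0 and those with g(x, y) ≡ 0 (mod 5); the common zeros in that column are the intersection.
  x = 0: f ≡ 0 at y ∈ ∅; g ≡ 0 at y ∈ ∅; common: ∅.
  x = 1: f ≡ 0 at y ∈ {0, 1, 2, 3, 4}; g ≡ 0 at y ∈ {2}; common: {2}.
  x = 2: f ≡ 0 at y ∈ ∅; g ≡ 0 at y ∈ {2, 4}; common: ∅.
  x = 3: f ≡ 0 at y ∈ ∅; g ≡ 0 at y ∈ {4}; common: ∅.
  x = 4: f ≡ 0 at y ∈ ∅; g ≡ 0 at y ∈ ∅; common: ∅.
Collecting: common zeros = {(1, 2)}, so the count is 1.
Comparison with the Bézout bound: 1 ≤ 2 = deg(f)·deg(g), as expected for curves with no common component (the affine F_5-count falls short of the bound because intersections may lie at infinity, over extension fields, or carry multiplicity).


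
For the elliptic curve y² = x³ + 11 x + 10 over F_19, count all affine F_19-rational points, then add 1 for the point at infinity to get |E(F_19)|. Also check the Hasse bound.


Affine points = {(4, 2), (4, 17), (5, 0), (6, 8), (6, 11), (14, 1), (14, 18), (15, 4), (15, 15), (16, 8), (16, 11), (18, 6), (18, 13)}; affine count = 13; |E(F_19)| = 14.

Discriminant check: Δ ∝ 4a³ + 27b² = 4·11³ + 27·10² = 4·1331 + 27·100 ≡ 6 (mod 19). Nonzero ⇒ E is nonsingular.
For each x ∈ F_19, compute rhs = x³ + 11·x + 10 mod 19, then count y ∈ F_19 with y² ≡ rhs.
  x = 0: rhs = 10, matching y values: none (0 points).
  x = 1: rhs = 3, matching y values: none (0 points).
  x = 2: rhs = 2, matching y values: none (0 points).
  x = 3: rhs = 13, matching y values: none (0 points).
  x = 4: rhs = 4, matching y values: 2, 17 (2 points).
  x = 5: rhs = 0, matching y values: 0 (1 points).
  x = 6: rhs = 7, matching y values: 8, 11 (2 points).
  x = 7: rhs = 12, matching y values: none (0 points).
  x = 8: rhs = 2, matching y values: none (0 points).
  x = 9: rhs = 2, matching y values: none (0 points).
  x = 10: rhs = 18, matching y values: none (0 points).
  x = 11: rhs = 18, matching y values: none (0 points).
  x = 12: rhs = 8, matching y values: none (0 points).
  x = 13: rhs = 13, matching y values: none (0 points).
  x = 14: rhs = 1, matching y values: 1, 18 (2 points).
  x = 15: rhs = 16, matching y values: 4, 15 (2 points).
  x = 16: rhs = 7, matching y values: 8, 11 (2 points).
  x = 17: rhs = 18, matching y values: none (0 points).
  x = 18: rhs = 17, matching y values: 6, 13 (2 points).
Total affine count: 13.
Full point count |E(F_19)| = 13 + 1 = 14.
Hasse bound: |14 − (19+1)| = |-6| = 6 ≤ 2√19 ≈ 8.7178 ✓.


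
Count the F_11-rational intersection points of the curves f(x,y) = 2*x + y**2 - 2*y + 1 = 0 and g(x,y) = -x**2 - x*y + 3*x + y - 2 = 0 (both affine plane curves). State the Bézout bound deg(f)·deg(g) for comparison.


Common zeros: {(1, 4), (1, 9)}; count = 2; Bézout bound = 4.

deg(f) = 2, deg(g) = 2, so Bézout bound = 4.
Scan x ∈ F_11. For each x, list the y ∈ F_11 with f(x, y) ≡ 0 and those with g(x, y) ≡ 0 (mod 11); the common zeros in that column are the intersection.
  x = 0: f ≡ 0 at y ∈ {1}; g ≡ 0 at y ∈ {2}; common: ∅.
  x = 1: f ≡ 0 at y ∈ {4, 9}; g ≡ 0 at y ∈ {0, 1, 2, 3, 4, 5, 6, 7, 8, 9, 10}; common: {4, 9}.
  x = 2: f ≡ 0 at y ∈ ∅; g ≡ 0 at y ∈ {0}; common: ∅.
  x = 3: f ≡ 0 at y ∈ {5, 8}; g ≡ 0 at y ∈ {10}; common: ∅.
  x = 4: f ≡ 0 at y ∈ {6, 7}; g ≡ 0 at y ∈ {9}; common: ∅.
  x = 5: f ≡ 0 at y ∈ {0, 2}; g ≡ 0 at y ∈ {8}; common: ∅.
  x = 6: f ≡ 0 at y ∈ ∅; g ≡ 0 at y ∈ {7}; common: ∅.
  x = 7: f ≡ 0 at y ∈ ∅; g ≡ 0 at y ∈ {6}; common: ∅.
  x = 8: f ≡ 0 at y ∈ ∅; g ≡ 0 at y ∈ {5}; common: ∅.
  x = 9: f ≡ 0 at y ∈ {3, 10}; g ≡ 0 at y ∈ {4}; common: ∅.
  x = 10: f ≡ 0 at y ∈ ∅; g ≡ 0 at y ∈ {3}; common: ∅.
Collecting: common zeros = {(1, 4), (1, 9)}, so the count is 2.
Comparison with the Bézout bound: 2 ≤ 4 = deg(f)·deg(g), as expected for curves with no common component (the affine F_11-count falls short of the bound because intersections may lie at infinity, over extension fields, or carry multiplicity).


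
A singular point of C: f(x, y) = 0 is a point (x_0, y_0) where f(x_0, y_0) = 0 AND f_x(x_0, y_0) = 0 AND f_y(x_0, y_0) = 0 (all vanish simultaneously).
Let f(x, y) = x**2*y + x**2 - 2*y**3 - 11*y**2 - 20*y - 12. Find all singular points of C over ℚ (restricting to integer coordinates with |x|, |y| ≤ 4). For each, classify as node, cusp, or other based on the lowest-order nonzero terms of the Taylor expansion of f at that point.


Singular points: {(0, -2)}; classification: node.

Compute partial derivatives:
  f_x = 2*x*y + 2*x.
  f_y = x**2 - 6*y**2 - 22*y - 20.
Scan x_0 ∈ {−4, ..., 4}. For each x_0, f_y(x_0, y) is a polynomial in y; find its integer roots y ∈ {−4, ..., 4}, then test f_x and f at those candidates.
  x = -4: f_y(-4, y) = -6*y**2 - 22*y - 4; no integer root y with |y| ≤ 4.
  x = -3: f_y(-3, y) = -6*y**2 - 22*y - 11; no integer root y with |y| ≤ 4.
  x = -2: f_y(-2, y) = -6*y**2 - 22*y - 16; vanishes at y ∈ {-1}. (-2, -1): f_x = 0 but f = -1 ≠ 0.
  x = -1: f_y(-1, y) = -6*y**2 - 22*y - 19; no integer root y with |y| ≤ 4.
  x = 0: f_y(0, y) = -6*y**2 - 22*y - 20; vanishes at y ∈ {-2}. (0, -2): f_x = 0, f = 0 — SINGULAR.
  x = 1: f_y(1, y) = -6*y**2 - 22*y - 19; no integer root y with |y| ≤ 4.
  x = 2: f_y(2, y) = -6*y**2 - 22*y - 16; vanishes at y ∈ {-1}. (2, -1): f_x = 0 but f = -1 ≠ 0.
  x = 3: f_y(3, y) = -6*y**2 - 22*y - 11; no integer root y with |y| ≤ 4.
  x = 4: f_y(4, y) = -6*y**2 - 22*y - 4; no integer root y with |y| ≤ 4.
Only singular point on the grid: (0, -2).
Classify: substitute x = 0 + u, y = -2 + v and expand: f = u**2*v - u**2 - 2*v**3 + v**2.
No constant or linear terms (consistent with a singular point). Quadratic part: -u**2 + v**2. Cubic part: u**2*v - 2*v**3.
The quadratic part v**2 - u**2 = (v − u)(v + u) splits into two distinct linear factors, so there are two distinct tangent lines y − -2 = ±(x − 0) — this is a node (ordinary double point).
Classification: node.
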